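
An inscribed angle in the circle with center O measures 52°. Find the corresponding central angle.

By the inscribed angle theorem, the central angle is twice the inscribed angle.
Central angle = 2 × 52° = 104°

104°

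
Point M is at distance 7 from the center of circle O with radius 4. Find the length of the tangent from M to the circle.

tangent = √(d² - r²) = √(7² - 4²) = √(49 - 16) = √33 = sqrt(33)

sqrt(33)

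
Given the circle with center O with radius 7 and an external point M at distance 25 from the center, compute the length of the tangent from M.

tangent = √(d² - r²) = √(25² - 7²) = √(625 - 49) = √576 = 24

24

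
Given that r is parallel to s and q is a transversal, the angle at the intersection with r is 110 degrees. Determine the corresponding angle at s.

Corresponding angles formed by parallel lines and a transversal are equal.
The given angle is 110 degrees.
The corresponding angle = 110 degrees.

110 degrees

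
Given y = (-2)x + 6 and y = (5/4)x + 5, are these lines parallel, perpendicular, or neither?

Slope of line 1: m1 = -2
Slope of line 2: m2 = 5/4
For parallel lines we need equal slopes: -2 != 5/4.
For perpendicular lines we need m1*m2 = -1: (-2)(5/4) = -5/2 != -1.
Since neither condition holds, the lines are neither parallel nor perpendicular.

Neither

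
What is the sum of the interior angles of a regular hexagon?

The sum of interior angles of an n-sided polygon is (n - 2) * 180.
For n = 6: (6 - 2) * 180 = 4 * 180 = 720 degrees.

720 degrees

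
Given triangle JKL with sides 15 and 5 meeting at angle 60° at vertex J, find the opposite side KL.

By the law of cosines: KL^2 = JK^2 + JL^2 - 2*JK*JL*cos(J)
KL^2 = 15^2 + 5^2 - 2*15*5*cos(60°)
KL^2 = 225 + 25 - 150*(1/2)
KL^2 = 175
KL = 5*sqrt(7)

5*sqrt(7)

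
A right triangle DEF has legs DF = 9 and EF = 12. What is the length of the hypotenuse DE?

In a right triangle, the square of the hypotenuse equals the sum of the squares of the two legs.
The legs are 9 and 12, so the hypotenuse = sqrt(81 + 144) = sqrt(225) = 15.

15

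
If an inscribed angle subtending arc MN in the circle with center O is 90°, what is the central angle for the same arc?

Central angle = 2 × 90° = 180° (inscribed angle theorem).

180°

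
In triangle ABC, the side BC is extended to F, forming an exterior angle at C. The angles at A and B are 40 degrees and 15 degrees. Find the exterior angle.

Exterior angle = 40 + 15 = 55 degrees (exterior angle theorem).

55 degrees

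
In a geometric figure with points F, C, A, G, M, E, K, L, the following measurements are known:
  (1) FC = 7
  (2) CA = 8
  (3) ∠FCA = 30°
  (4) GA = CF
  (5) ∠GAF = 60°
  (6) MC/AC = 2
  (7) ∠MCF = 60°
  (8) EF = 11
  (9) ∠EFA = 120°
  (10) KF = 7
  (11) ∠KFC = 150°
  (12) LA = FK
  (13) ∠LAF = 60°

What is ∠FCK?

Step 1: By the law of cosines on triangle CFK: CK² = 7² + 7² − 2·7·7·cos(150°) = 182.87, so CK ≈ 13.52.
Step 2: By the inverse law of cosines on triangle FCK: cos(∠FCK) = (7² + 13.52² − 7²) / (2·7·13.52) = 182.87/189.32 = 0.9659, so ∠FCK = 15°.

Therefore, the measure of angle ∠FCK = 15°.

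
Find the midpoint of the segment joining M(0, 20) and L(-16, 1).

The midpoint is the point halfway along the segment.
Move half the horizontal distance: 0 + (-16 - 0)/2 = 0 + -16/2 = -8
Move half the vertical distance: 20 + (1 - 20)/2 = 20 + -19/2 = 21/2
Midpoint = (-8, 21/2)

(-8, 21/2)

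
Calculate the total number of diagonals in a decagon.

Total line segments between 10 vertices = C(10,2) = 45.
Subtract the 10 sides: 45 - 10 = 35 diagonals.

35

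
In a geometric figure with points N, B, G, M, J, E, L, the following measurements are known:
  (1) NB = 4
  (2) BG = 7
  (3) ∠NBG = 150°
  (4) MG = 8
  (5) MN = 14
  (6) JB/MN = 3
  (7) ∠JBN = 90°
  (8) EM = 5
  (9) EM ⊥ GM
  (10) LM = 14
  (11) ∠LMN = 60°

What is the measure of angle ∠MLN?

Step 1: By the law of cosines on triangle LMN: LN² = 14² + 14² − 2·14·14·cos(60°) = 196, so LN = 14.
Step 2: By the inverse law of cosines on triangle MLN: cos(∠MLN) = (14² + 14² − 14²) / (2·14·14) = 196/392 = 0.5, so ∠MLN = 60°.

Therefore, the measure of angle ∠MLN = 60°.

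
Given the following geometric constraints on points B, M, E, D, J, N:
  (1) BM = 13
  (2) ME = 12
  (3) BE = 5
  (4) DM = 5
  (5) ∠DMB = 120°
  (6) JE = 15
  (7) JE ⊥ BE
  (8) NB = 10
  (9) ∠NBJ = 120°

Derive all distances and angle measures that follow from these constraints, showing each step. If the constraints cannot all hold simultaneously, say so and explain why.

The constraints are consistent.

Step 1: From BM = 13, MD = 5, and ∠BMD = 120°, by the law of cosines:
  BD² = BM² + MD² - 2·BM·MD·cos(120°) = 169 + 25 + 65 = 259
  BD ≈ 16.09

Step 2: From BE = 5, EJ = 15, and ∠BEJ = 90°, by the law of cosines:
  BJ² = BE² + EJ² - 2·BE·EJ·cos(90°) = 25 + 225 - 0 = 250
  BJ = 5·√10

Step 3: From BE = 5, BM = 13, EM = 12, by the inverse law of cosines:
  cos(∠EBM) = (BE² + BM² - EM²) / (2·BE·BM)
  ∠EBM = 67.38°

Step 4: From MB = 13, ME = 12, BE = 5, by the inverse law of cosines:
  cos(∠BME) = (MB² + ME² - BE²) / (2·MB·ME)
  ∠BME = 22.62°

Step 5: From EB = 5, EM = 12, BM = 13, by the inverse law of cosines:
  cos(∠BEM) = (EB² + EM² - BM²) / (2·EB·EM)
  ∠BEM = 90°

Step 6: From JB = 5·√10, BN = 10, and ∠JBN = 120°, by the law of cosines:
  JN² = JB² + BN² - 2·JB·BN·cos(120°) = 250 + 100 + 158.1 = 508.1
  JN ≈ 22.54

Step 7: From BD = 16.09, BM = 13, DM = 5, by the inverse law of cosines:
  cos(∠DBM) = (BD² + BM² - DM²) / (2·BD·BM)
  ∠DBM = 15.61°

Step 8: From BE = 5, BJ = 5·√10, EJ = 15, by the inverse law of cosines:
  cos(∠EBJ) = (BE² + BJ² - EJ²) / (2·BE·BJ)
  ∠EBJ = 71.57°

Step 9: From DB = 16.09, DM = 5, BM = 13, by the inverse law of cosines:
  cos(∠BDM) = (DB² + DM² - BM²) / (2·DB·DM)
  ∠BDM = 44.39°

Step 10: From JB = 5·√10, JE = 15, BE = 5, by the inverse law of cosines:
  cos(∠BJE) = (JB² + JE² - BE²) / (2·JB·JE)
  ∠BJE = 18.43°

Step 11: From JB = 5·√10, JN = 22.54, BN = 10, by the inverse law of cosines:
  cos(∠BJN) = (JB² + JN² - BN²) / (2·JB·JN)
  ∠BJN = 22.59°

Step 12: From NB = 10, NJ = 22.54, BJ = 5·√10, by the inverse law of cosines:
  cos(∠BNJ) = (NB² + NJ² - BJ²) / (2·NB·NJ)
  ∠BNJ = 37.41°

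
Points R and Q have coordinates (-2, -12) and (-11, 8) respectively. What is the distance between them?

The horizontal distance is |-11 - -2| = 9 and the vertical distance is |8 - -12| = 20.
By the Pythagorean theorem, d = sqrt(9^2 + 20^2) = sqrt(481).

sqrt(481)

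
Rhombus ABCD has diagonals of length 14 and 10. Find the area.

Area of a rhombus = (d1 * d2) / 2
Area = (14 * 10) / 2
Area = 140 / 2
Area = 70

70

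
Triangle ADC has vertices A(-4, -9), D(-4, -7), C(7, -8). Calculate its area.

Shoelace: Area = (1/2)|-4(-7--8) + -4(-8--9) + 7(-9--7)| = (1/2)(22) = 11

11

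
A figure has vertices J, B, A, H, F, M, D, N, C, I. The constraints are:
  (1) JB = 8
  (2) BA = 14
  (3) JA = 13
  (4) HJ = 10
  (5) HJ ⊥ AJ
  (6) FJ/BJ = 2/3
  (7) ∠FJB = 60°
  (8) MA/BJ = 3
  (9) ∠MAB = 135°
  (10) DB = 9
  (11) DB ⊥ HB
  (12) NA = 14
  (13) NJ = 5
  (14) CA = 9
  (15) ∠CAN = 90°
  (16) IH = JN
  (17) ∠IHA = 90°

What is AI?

From the given relations: IH = JN = 5.
Step 1: By the law of cosines on triangle HJA: HA² = 10² + 13² − 2·10·13·cos(90°) = 269, so HA ≈ 16.4.
Step 2: By the law of cosines on triangle AHI: AI² = 16.4² + 5² − 2·16.4·5·cos(90°) = 294, so AI = 7·√6.

Therefore, the length of AI = 7·√6.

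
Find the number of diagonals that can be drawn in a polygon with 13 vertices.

The number of diagonals in an n-gon is n(n - 3)/2.
For n = 13: 13(13 - 3)/2 = 13 × 10 / 2 = 65.

65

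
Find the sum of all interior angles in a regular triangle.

The sum of interior angles of an n-sided polygon is (n - 2) * 180.
For n = 3: (3 - 2) * 180 = 1 * 180 = 180 degrees.

180 degrees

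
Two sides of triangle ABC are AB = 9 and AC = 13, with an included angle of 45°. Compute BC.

By the law of cosines: BC^2 = AB^2 + AC^2 - 2*AB*AC*cos(A)
BC^2 = 9^2 + 13^2 - 2*9*13*cos(45°)
BC^2 = 81 + 169 - 234*(sqrt(2)/2)
BC^2 = 250 - 117*sqrt(2)
BC = sqrt(250 - 117*sqrt(2))

sqrt(250 - 117*sqrt(2))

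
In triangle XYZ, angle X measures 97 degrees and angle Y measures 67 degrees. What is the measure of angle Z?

By the triangle angle sum property, the three interior angles of any triangle add up to 180°.
We know angle X = 97° and angle Y = 67°, so their sum is 164°.
Therefore angle Z = 180° - 164° = 16°.

16 degrees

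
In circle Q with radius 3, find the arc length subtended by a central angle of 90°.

Arc length = 2π(3)(1/4) = 3*pi/2

3*pi/2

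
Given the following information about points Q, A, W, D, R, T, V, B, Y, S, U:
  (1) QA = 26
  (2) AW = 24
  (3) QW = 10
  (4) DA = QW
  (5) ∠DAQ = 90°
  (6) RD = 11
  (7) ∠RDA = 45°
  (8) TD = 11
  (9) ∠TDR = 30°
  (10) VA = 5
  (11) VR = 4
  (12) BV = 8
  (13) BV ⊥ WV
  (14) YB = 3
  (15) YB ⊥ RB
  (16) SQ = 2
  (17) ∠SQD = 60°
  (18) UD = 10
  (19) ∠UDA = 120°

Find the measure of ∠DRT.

Step 1: By the law of cosines on triangle RDT: RT² = 11² + 11² − 2·11·11·cos(30°) = 32.42, so RT ≈ 5.69.
Step 2: By the inverse law of cosines on triangle DRT: cos(∠DRT) = (11² + 5.69² − 11²) / (2·11·5.69) = 32.42/125.27 = 0.2588, so ∠DRT = 75°.

Therefore, the measure of angle ∠DRT = 75°.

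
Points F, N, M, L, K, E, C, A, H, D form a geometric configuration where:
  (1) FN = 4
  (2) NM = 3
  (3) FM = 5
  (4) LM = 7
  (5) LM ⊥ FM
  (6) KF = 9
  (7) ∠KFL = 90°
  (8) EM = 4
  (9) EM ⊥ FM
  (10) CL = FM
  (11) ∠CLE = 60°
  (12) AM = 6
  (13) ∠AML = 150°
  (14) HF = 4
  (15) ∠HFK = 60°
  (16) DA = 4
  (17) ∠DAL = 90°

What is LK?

Step 1: By the law of cosines on triangle LMF: LF² = 7² + 5² − 2·7·5·cos(90°) = 74, so LF = √74.
Step 2: By the law of cosines on triangle LFK: LK² = √74² + 9² − 2·√74·9·cos(90°) = 155, so LK = √155.

Therefore, the length of LK = √155.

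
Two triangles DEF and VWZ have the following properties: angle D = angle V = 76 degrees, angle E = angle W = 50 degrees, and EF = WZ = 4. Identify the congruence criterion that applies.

The given information provides:
angle D = angle V = 76 degrees, angle E = angle W = 50 degrees, and EF = WZ = 4
This matches the AAS congruence theorem.
Two pairs of corresponding angles and a non-included side are equal (Angle-Angle-Side).

AAS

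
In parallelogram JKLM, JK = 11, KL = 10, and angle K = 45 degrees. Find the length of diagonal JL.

Law of cosines: d^2 = 11^2 + 10^2 - 2(11)(10)cos(45°) = 221 - 110*sqrt(2), so d = sqrt(221 - 110*sqrt(2)).

sqrt(221 - 110*sqrt(2))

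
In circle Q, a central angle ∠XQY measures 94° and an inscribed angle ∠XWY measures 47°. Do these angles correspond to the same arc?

By the inscribed angle theorem, if both angles subtend the same arc, the inscribed angle must be half the central angle.
Half of 94° = 47°, which equals the given inscribed angle of 47°.
Therefore, yes, they correspond to the same arc.

Yes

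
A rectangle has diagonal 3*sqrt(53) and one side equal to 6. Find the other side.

b = sqrt(d^2 - a^2) = sqrt(477 - 36) = sqrt(441) = 21

21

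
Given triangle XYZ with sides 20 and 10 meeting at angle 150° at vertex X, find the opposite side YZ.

By the law of cosines: YZ^2 = XY^2 + XZ^2 - 2*XY*XZ*cos(X)
YZ^2 = 20^2 + 10^2 - 2*20*10*cos(150°)
YZ^2 = 400 + 100 - 400*(-sqrt(3)/2)
YZ^2 = 200*sqrt(3) + 500
YZ = 10*sqrt(2*sqrt(3) + 5)

10*sqrt(2*sqrt(3) + 5)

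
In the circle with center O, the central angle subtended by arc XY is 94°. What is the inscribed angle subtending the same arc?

An inscribed angle intercepts an arc from a point on the circle, while the central angle intercepts the same arc from the center.
The inscribed angle is always half the central angle: 94° / 2 = 47°.

47°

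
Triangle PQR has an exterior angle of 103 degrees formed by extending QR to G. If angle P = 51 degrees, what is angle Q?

angle Q = 103 - 51 = 52 degrees (exterior angle theorem).

52 degrees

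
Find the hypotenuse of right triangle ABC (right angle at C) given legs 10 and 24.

AB = sqrt(10^2 + 24^2) = sqrt(676) = 26

26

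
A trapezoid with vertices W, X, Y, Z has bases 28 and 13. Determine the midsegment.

midsegment = (28 + 13) / 2 = 41 / 2 = 41/2

41/2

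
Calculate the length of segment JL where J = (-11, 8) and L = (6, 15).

The horizontal distance is |6 - -11| = 17 and the vertical distance is |15 - 8| = 7.
By the Pythagorean theorem, d = sqrt(17^2 + 7^2) = sqrt(338) = 13*sqrt(2).

13*sqrt(2)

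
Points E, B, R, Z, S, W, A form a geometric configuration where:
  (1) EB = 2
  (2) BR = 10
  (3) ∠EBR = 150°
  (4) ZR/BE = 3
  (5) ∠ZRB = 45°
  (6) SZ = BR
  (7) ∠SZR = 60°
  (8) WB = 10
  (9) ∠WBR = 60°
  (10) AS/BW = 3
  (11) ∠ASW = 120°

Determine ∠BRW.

Step 1: By the law of cosines on triangle RBW: RW² = 10² + 10² − 2·10·10·cos(60°) = 100, so RW = 10.
Step 2: By the inverse law of cosines on triangle BRW: cos(∠BRW) = (10² + 10² − 10²) / (2·10·10) = 100/200 = 0.5, so ∠BRW = 60°.

Therefore, the measure of angle ∠BRW = 60°.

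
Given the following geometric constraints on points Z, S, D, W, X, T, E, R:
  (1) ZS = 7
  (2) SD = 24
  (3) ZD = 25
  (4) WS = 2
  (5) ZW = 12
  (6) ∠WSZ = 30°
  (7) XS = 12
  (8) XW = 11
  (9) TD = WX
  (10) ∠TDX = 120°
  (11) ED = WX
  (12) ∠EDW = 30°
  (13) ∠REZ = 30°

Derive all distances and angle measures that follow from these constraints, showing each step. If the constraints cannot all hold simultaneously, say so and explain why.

These constraints are not satisfiable: by the triangle inequality in triangle SZW, (1) ZS = 7 and (4) WS = 2 force ZW ≤ 7 + 2 = 9, but (5) says ZW = 12. No planar figure meets all of them, so nothing further can be derived.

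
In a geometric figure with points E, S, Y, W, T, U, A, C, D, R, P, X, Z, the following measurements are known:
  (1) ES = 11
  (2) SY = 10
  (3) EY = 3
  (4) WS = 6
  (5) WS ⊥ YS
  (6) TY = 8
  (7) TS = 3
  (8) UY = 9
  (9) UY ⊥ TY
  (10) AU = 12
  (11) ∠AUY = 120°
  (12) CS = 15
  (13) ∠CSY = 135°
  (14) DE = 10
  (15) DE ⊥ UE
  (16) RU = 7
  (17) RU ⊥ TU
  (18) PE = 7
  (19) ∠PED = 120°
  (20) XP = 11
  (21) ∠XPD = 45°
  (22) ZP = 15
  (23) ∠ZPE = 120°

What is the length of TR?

Step 1: By the law of cosines on triangle UYT: UT² = 9² + 8² − 2·9·8·cos(90°) = 145, so UT = √145.
Step 2: By the law of cosines on triangle TUR: TR² = √145² + 7² − 2·√145·7·cos(90°) = 194, so TR = √194.

Therefore, the length of TR = √194.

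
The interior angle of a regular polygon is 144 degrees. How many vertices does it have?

Exterior angle = 180 - 144 = 36. n = 360 / 36 = 10.

10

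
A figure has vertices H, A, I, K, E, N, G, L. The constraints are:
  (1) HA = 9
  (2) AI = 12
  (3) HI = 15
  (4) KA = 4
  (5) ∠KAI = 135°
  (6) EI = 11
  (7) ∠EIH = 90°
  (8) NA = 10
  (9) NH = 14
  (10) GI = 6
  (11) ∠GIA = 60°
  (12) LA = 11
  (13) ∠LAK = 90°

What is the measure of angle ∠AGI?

Step 1: By the law of cosines on triangle GIA: GA² = 6² + 12² − 2·6·12·cos(60°) = 108, so GA = 6·√3.
Step 2: By the inverse law of cosines on triangle AGI: cos(∠AGI) = ((6·√3)² + 6² − 12²) / (2·6·√3·6) = 0/124.71 = 0, so ∠AGI = 90°.

Therefore, the measure of angle ∠AGI = 90°.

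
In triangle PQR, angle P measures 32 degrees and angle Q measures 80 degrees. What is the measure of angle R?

angle R = 180 - 32 - 80 = 68 degrees.

68 degrees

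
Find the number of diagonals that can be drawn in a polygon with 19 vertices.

Each of the 19 vertices connects to 16 non-adjacent vertices via diagonals.
Total connections = 19 × 16 = 304, but each diagonal is counted twice.
Number of diagonals = 304 / 2 = 152.

152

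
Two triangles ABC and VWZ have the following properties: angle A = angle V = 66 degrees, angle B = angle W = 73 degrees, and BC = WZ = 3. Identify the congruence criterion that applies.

Consider the given information: angle A = angle V = 66 degrees, angle B = angle W = 73 degrees, and BC = WZ = 3
This is not SAS or HL: SAS requires two sides and the included angle between them. HL only applies to right triangles with matching hypotenuse and leg.
The correct criterion is AAS. Two pairs of corresponding angles and a non-included side are equal (Angle-Angle-Side).

AAS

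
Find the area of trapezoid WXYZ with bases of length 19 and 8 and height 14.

Area = (19 + 8) * 14 / 2 = 378 / 2 = 189

189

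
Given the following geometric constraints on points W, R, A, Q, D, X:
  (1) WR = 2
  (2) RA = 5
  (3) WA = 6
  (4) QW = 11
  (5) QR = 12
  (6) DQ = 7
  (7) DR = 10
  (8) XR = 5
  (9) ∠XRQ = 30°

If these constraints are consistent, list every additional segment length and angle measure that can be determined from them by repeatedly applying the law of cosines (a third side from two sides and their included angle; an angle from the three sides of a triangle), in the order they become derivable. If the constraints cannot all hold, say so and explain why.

The constraints are consistent. Derivable facts, in order:
After 1 step:
- QX ≈ 8.07
- ∠ARW = 110.49°
- ∠AWR = 51.32°
- ∠DQR = 56.39°
- ∠DRQ = 35.66°
- ∠QDR = 87.95°
- ∠QRW = 55.77°
- ∠QWR = 115.58°
- ∠RAW = 18.19°
- ∠RQW = 8.65°
After 2 steps:
- ∠QXR = 131.95°
- ∠RQX = 18.05°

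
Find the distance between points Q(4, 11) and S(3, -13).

d = sqrt((-1)^2 + (-24)^2) = sqrt(577)

sqrt(577)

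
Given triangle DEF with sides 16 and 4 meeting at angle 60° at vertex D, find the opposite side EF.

When two sides and the included angle are known, the law of cosines gives the third side.
c^2 = a^2 + b^2 - 2ab cos(C) generalizes the Pythagorean theorem to non-right triangles.
Here: EF^2 = 256 + 16 - 128*(1/2) = 208
EF = 4*sqrt(13)

4*sqrt(13)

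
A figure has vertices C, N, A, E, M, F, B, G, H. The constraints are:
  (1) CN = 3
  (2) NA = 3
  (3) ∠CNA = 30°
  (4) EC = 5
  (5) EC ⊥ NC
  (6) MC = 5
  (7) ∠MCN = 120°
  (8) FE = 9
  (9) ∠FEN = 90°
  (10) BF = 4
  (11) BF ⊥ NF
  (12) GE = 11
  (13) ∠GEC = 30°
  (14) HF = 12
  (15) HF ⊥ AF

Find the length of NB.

Step 1: By the law of cosines on triangle ECN: EN² = 5² + 3² − 2·5·3·cos(90°) = 34, so EN = √34.
Step 2: By the law of cosines on triangle FEN: FN² = 9² + √34² − 2·9·√34·cos(90°) = 115, so FN = √115.
Step 3: By the law of cosines on triangle NFB: NB² = √115² + 4² − 2·√115·4·cos(90°) = 131, so NB = √131.

Therefore, the length of NB = √131.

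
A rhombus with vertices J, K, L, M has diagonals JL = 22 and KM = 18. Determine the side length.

The diagonals of a rhombus bisect each other at right angles.
Half-diagonals: 22/2 = 11 and 18/2 = 9
side = sqrt(11^2 + 9^2)
side = sqrt(121 + 81)
side = sqrt(202)

sqrt(202)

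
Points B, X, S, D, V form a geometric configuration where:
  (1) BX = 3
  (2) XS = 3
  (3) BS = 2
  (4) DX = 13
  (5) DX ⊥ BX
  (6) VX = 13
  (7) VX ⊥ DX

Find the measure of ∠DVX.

Step 1: By the law of cosines on triangle VXD: VD² = 13² + 13² − 2·13·13·cos(90°) = 338, so VD = 13·√2.
Step 2: By the inverse law of cosines on triangle DVX: cos(∠DVX) = ((13·√2)² + 13² − 13²) / (2·13·√2·13) = 338/478 = 0.7071, so ∠DVX = 45°.

Therefore, the measure of angle ∠DVX = 45°.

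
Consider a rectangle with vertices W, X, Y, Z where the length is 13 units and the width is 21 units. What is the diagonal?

d = sqrt(13^2 + 21^2) = sqrt(610)

sqrt(610)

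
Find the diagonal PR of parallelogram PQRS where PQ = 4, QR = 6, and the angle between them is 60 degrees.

Using the law of cosines:
d^2 = 4^2 + 6^2 - 2(4)(6)cos(60 degrees)
d^2 = 16 + 36 - 48*1/2
d^2 = 28
d = 2*sqrt(7)

2*sqrt(7)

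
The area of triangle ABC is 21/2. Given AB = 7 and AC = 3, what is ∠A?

sin(C) = 2 * 21/2 / (7 * 3) = 1, so C = arcsin(1) = 90°.

90°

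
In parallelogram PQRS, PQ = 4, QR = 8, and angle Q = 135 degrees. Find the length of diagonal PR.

Law of cosines: d^2 = 4^2 + 8^2 - 2(4)(8)cos(135°) = 32*sqrt(2) + 80, so d = 4*sqrt(2*sqrt(2) + 5).

4*sqrt(2*sqrt(2) + 5)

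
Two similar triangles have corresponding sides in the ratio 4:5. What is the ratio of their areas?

The ratio of areas of similar triangles equals the square of the side ratio.
Side ratio = 4:5
Area ratio = (4/5)^2 = 16/25 = 16:25

16:25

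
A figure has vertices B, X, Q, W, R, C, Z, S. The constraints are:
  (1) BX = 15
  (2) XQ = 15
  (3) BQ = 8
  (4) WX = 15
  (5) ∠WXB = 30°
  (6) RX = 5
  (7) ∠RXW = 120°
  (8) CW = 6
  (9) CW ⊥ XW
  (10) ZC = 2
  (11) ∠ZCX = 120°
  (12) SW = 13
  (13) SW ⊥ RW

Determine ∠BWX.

Step 1: By the law of cosines on triangle WXB: WB² = 15² + 15² − 2·15·15·cos(30°) = 60.29, so WB ≈ 7.76.
Step 2: By the inverse law of cosines on triangle BWX: cos(∠BWX) = (7.76² + 15² − 15²) / (2·7.76·15) = 60.29/232.94 = 0.2588, so ∠BWX = 75°.

Therefore, the measure of angle ∠BWX = 75°.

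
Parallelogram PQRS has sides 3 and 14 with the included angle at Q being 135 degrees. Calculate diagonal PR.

Using the law of cosines:
d^2 = 3^2 + 14^2 - 2(3)(14)cos(135 degrees)
d^2 = 9 + 196 - 84*-sqrt(2)/2
d^2 = 42*sqrt(2) + 205
d = sqrt(42*sqrt(2) + 205)

sqrt(42*sqrt(2) + 205)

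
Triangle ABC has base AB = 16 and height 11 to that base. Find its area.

Area = (1/2)(16)(11) = 88

88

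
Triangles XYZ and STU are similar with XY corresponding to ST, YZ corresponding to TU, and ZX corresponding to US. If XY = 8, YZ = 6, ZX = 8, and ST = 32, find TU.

Since the triangles are similar, the ratio of corresponding sides is constant.
Scale factor k = ST / XY = 32 / 8 = 4
TU = k * YZ = 4 * 6 = 24

24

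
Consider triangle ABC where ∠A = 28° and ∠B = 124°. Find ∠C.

angle C = 180 - 28 - 124 = 28 degrees.

28 degrees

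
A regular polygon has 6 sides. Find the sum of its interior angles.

The sum of interior angles of an n-sided polygon is (n - 2) * 180.
For n = 6: (6 - 2) * 180 = 4 * 180 = 720 degrees.

720 degrees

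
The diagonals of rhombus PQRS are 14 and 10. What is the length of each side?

The diagonals of a rhombus bisect each other at right angles.
Half-diagonals: 14/2 = 7 and 10/2 = 5
side = sqrt(7^2 + 5^2)
side = sqrt(49 + 25)
side = sqrt(74)

sqrt(74)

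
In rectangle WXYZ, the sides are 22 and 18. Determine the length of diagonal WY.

A rectangle's diagonal splits it into two right triangles, with the diagonal as the hypotenuse.
By the Pythagorean theorem, d^2 = 22^2 + 18^2 = 808.
Therefore d = sqrt(808) = 2*sqrt(202).

2*sqrt(202)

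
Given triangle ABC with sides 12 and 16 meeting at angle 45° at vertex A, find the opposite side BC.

When two sides and the included angle are known, the law of cosines gives the third side.
c^2 = a^2 + b^2 - 2ab cos(C) generalizes the Pythagorean theorem to non-right triangles.
Here: BC^2 = 144 + 256 - 384*(sqrt(2)/2) = 400 - 192*sqrt(2)
BC = 4*sqrt(25 - 12*sqrt(2))

4*sqrt(25 - 12*sqrt(2))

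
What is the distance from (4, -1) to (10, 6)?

The horizontal distance is |10 - 4| = 6 and the vertical distance is |6 - -1| = 7.
By the Pythagorean theorem, d = sqrt(6^2 + 7^2) = sqrt(85).

sqrt(85)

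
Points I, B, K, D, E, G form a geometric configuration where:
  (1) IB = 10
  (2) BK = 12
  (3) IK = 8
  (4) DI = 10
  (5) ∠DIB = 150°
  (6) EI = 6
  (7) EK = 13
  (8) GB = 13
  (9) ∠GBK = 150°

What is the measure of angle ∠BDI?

Step 1: By the law of cosines on triangle DIB: DB² = 10² + 10² − 2·10·10·cos(150°) = 373.21, so DB ≈ 19.32.
Step 2: By the inverse law of cosines on triangle BDI: cos(∠BDI) = (19.32² + 10² − 10²) / (2·19.32·10) = 373.21/386.37 = 0.9659, so ∠BDI = 15°.

Therefore, the measure of angle ∠BDI = 15°.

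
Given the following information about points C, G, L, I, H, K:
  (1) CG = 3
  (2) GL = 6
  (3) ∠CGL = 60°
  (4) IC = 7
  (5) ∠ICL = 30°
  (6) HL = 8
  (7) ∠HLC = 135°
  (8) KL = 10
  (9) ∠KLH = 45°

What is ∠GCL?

Step 1: By the law of cosines on triangle CGL: CL² = 3² + 6² − 2·3·6·cos(60°) = 27, so CL = 3·√3.
Step 2: By the inverse law of cosines on triangle GCL: cos(∠GCL) = (3² + (3·√3)² − 6²) / (2·3·3·√3) = 0/31.18 = 0, so ∠GCL = 90°.

Therefore, the measure of angle ∠GCL = 90°.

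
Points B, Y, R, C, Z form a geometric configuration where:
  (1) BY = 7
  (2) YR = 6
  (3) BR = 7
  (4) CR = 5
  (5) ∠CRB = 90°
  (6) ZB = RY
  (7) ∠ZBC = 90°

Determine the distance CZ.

From the given relations: ZB = RY = 6.
Step 1: By the law of cosines on triangle BRC: BC² = 7² + 5² − 2·7·5·cos(90°) = 74, so BC = √74.
Step 2: By the law of cosines on triangle CBZ: CZ² = √74² + 6² − 2·√74·6·cos(90°) = 110, so CZ = √110.

Therefore, the length of CZ = √110.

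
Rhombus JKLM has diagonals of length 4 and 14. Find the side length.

Half-diagonals are 2 and 7. side = sqrt(2^2 + 7^2) = sqrt(53)

sqrt(53)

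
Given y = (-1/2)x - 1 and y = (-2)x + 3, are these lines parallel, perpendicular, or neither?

Slope of line 1: m1 = -1/2
Slope of line 2: m2 = -2
For parallel lines we need equal slopes: -1/2 != -2.
For perpendicular lines we need m1*m2 = -1: (-1/2)(-2) = 1 != -1.
Since neither condition holds, the lines are neither parallel nor perpendicular.

Neither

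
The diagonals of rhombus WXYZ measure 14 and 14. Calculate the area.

Area = (14 * 14) / 2 = 196 / 2 = 98

98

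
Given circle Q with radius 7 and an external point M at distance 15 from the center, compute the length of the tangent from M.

Let T be the point of tangency. Then QT ⊥ MT (radius ⊥ tangent).
In right triangle QTM: QM² = QT² + MT²
15² = 7² + MT²
MT² = 176, MT = 4*sqrt(11)

4*sqrt(11)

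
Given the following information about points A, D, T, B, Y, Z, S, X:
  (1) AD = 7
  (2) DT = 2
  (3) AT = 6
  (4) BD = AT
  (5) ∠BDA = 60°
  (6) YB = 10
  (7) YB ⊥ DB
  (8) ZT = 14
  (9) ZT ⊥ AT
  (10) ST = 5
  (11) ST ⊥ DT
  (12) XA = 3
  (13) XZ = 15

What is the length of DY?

From the given relations: BD = AT = 6.
Step 1: By the law of cosines on triangle DBY: DY² = 6² + 10² − 2·6·10·cos(90°) = 136, so DY = 2·√34.

Therefore, the length of DY = 2·√34.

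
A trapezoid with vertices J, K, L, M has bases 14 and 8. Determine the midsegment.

The midsegment (median) of a trapezoid connects the midpoints of the non-parallel sides.
Its length is the average of the two bases: (14 + 8) / 2 = 11.

11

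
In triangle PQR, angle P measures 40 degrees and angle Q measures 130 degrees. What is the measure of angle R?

angle R = 180 - 40 - 130 = 10 degrees.

10 degrees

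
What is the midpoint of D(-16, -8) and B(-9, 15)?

M = ((x₁ + x₂)/2, (y₁ + y₂)/2)
= ((-16 + -9)/2, (-8 + 15)/2)
= (-25/2, 7/2) = (-25/2, 7/2)

(-25/2, 7/2)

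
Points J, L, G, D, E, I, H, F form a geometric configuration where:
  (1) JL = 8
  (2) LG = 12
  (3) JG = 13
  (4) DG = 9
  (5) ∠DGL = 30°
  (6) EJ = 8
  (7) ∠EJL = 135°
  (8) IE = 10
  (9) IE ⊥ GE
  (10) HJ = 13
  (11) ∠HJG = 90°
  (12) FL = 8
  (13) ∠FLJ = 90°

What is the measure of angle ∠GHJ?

Step 1: By the law of cosines on triangle HJG: HG² = 13² + 13² − 2·13·13·cos(90°) = 338, so HG = 13·√2.
Step 2: By the inverse law of cosines on triangle GHJ: cos(∠GHJ) = ((13·√2)² + 13² − 13²) / (2·13·√2·13) = 338/478 = 0.7071, so ∠GHJ = 45°.

Therefore, the measure of angle ∠GHJ = 45°.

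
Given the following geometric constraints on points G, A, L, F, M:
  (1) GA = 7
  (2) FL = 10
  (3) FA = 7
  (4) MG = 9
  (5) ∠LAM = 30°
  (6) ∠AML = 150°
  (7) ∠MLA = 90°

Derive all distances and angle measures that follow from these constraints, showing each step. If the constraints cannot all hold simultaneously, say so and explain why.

These constraints are not satisfiable: (5), (6) and (7) are the three interior angles of triangle LAM, which must sum to 180°, but 30° + 150° + 90° = 270°. No planar figure meets all of them, so nothing further can be derived.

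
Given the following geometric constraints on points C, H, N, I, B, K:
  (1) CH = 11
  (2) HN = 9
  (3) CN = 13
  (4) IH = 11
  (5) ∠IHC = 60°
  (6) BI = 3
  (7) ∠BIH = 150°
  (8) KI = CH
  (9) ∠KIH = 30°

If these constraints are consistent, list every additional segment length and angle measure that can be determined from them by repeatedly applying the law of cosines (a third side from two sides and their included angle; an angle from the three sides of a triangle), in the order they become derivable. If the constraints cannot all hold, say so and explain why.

The constraints are consistent. Derivable facts, in order:
After 1 step:
- CI = 11
- HB ≈ 13.68
- HK ≈ 5.69
- ∠CHN = 80.41°
- ∠CNH = 56.54°
- ∠HCN = 43.05°
After 2 steps:
- ∠BHI = 6.29°
- ∠CIH = 60°
- ∠HBI = 23.71°
- ∠HCI = 60°
- ∠HKI = 75°
- ∠IHK = 75°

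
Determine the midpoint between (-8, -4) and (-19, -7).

M = ((x₁ + x₂)/2, (y₁ + y₂)/2)
= ((-8 + -19)/2, (-4 + -7)/2)
= (-27/2, -11/2) = (-27/2, -11/2)

(-27/2, -11/2)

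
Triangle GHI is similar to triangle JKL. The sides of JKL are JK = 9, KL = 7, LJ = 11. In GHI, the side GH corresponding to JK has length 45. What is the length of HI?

k = 45/9 = 5. HI = 5 * 7 = 35.

35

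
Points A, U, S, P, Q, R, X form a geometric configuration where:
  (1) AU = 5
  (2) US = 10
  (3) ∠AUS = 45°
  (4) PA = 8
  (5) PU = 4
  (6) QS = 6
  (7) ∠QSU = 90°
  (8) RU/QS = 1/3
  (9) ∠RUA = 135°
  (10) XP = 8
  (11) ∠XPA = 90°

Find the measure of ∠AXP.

Step 1: By the law of cosines on triangle XPA: XA² = 8² + 8² − 2·8·8·cos(90°) = 128, so XA = 8·√2.
Step 2: By the inverse law of cosines on triangle AXP: cos(∠AXP) = ((8·√2)² + 8² − 8²) / (2·8·√2·8) = 128/181.02 = 0.7071, so ∠AXP = 45°.

Therefore, the measure of angle ∠AXP = 45°.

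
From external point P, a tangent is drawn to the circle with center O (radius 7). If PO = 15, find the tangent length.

Let T be the point of tangency. Then OT ⊥ PT (radius ⊥ tangent).
In right triangle OTP: OP² = OT² + PT²
15² = 7² + PT²
PT² = 176, PT = 4*sqrt(11)

4*sqrt(11)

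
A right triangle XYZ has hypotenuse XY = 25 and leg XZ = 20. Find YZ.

Rearranging the Pythagorean theorem to solve for the unknown leg:
leg^2 = hypotenuse^2 - known_leg^2 = 625 - 400 = 225
leg = sqrt(225) = 15.

15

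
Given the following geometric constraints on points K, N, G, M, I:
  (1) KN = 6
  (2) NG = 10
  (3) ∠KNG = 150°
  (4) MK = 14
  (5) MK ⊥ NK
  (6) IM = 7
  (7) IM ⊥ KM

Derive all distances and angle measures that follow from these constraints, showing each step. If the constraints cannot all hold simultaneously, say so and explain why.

The constraints are consistent.

Step 1: From KN = 6, NG = 10, and ∠KNG = 150°, by the law of cosines:
  KG² = KN² + NG² - 2·KN·NG·cos(150°) = 36 + 100 + 103.9 = 239.9
  KG ≈ 15.49

Step 2: From KM = 14, MI = 7, and ∠KMI = 90°, by the law of cosines:
  KI² = KM² + MI² - 2·KM·MI·cos(90°) = 196 + 49 - 0 = 245
  KI = 7·√5

Step 3: From NK = 6, KM = 14, and ∠NKM = 90°, by the law of cosines:
  NM² = NK² + KM² - 2·NK·KM·cos(90°) = 36 + 196 - 0 = 232
  NM = 2·√58

Step 4: From KG = 15.49, KN = 6, GN = 10, by the inverse law of cosines:
  cos(∠GKN) = (KG² + KN² - GN²) / (2·KG·KN)
  ∠GKN = 18.83°

Step 5: From KI = 7·√5, KM = 14, IM = 7, by the inverse law of cosines:
  cos(∠IKM) = (KI² + KM² - IM²) / (2·KI·KM)
  ∠IKM = 26.57°

Step 6: From NK = 6, NM = 2·√58, KM = 14, by the inverse law of cosines:
  cos(∠KNM) = (NK² + NM² - KM²) / (2·NK·NM)
  ∠KNM = 66.8°

Step 7: From GK = 15.49, GN = 10, KN = 6, by the inverse law of cosines:
  cos(∠KGN) = (GK² + GN² - KN²) / (2·GK·GN)
  ∠KGN = 11.17°

Step 8: From MK = 14, MN = 2·√58, KN = 6, by the inverse law of cosines:
  cos(∠KMN) = (MK² + MN² - KN²) / (2·MK·MN)
  ∠KMN = 23.2°

Step 9: From IK = 7·√5, IM = 7, KM = 14, by the inverse law of cosines:
  cos(∠KIM) = (IK² + IM² - KM²) / (2·IK·IM)
  ∠KIM = 63.43°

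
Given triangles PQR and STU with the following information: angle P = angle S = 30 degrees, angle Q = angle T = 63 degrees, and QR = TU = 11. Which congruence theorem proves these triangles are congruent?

The given information matches AAS: Two pairs of corresponding angles and a non-included side are equal (Angle-Angle-Side).

AAS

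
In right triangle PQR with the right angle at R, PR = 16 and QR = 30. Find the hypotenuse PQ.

In a right triangle, the square of the hypotenuse equals the sum of the squares of the two legs.
The legs are 16 and 30, so the hypotenuse = sqrt(256 + 900) = sqrt(1156) = 34.

34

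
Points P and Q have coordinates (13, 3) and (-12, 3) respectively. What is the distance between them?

d = sqrt((-25)^2 + (0)^2) = sqrt(625) = 25

25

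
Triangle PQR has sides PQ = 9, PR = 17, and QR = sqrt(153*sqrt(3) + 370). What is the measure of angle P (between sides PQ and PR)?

When all three sides of a triangle are known, the law of cosines can be rearranged to find any angle.
cos(C) = (a² + b² - c²) / (2ab) gives cos(P) = -sqrt(3)/2.
Taking the inverse cosine: P = 150°.

150°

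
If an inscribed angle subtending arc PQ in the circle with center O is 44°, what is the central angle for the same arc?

Central angle = 2 × 44° = 88° (inscribed angle theorem).

88°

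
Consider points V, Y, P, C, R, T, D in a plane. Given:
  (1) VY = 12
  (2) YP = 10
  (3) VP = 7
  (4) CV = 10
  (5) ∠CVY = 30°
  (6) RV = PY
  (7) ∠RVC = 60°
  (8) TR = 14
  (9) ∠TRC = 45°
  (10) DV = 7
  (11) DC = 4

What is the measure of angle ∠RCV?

From the given relations: RV = PY = 10.
Step 1: By the law of cosines on triangle CVR: CR² = 10² + 10² − 2·10·10·cos(60°) = 100, so CR = 10.
Step 2: By the inverse law of cosines on triangle RCV: cos(∠RCV) = (10² + 10² − 10²) / (2·10·10) = 100/200 = 0.5, so ∠RCV = 60°.

Therefore, the measure of angle ∠RCV = 60°.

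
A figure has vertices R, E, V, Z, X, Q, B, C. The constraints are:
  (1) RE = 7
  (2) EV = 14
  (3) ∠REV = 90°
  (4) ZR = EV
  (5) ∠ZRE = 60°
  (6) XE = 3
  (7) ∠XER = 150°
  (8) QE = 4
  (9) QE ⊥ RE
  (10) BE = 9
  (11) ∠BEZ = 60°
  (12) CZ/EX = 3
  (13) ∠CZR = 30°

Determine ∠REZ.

From the given relations: ZR = EV = 14.
Step 1: By the law of cosines on triangle ERZ: EZ² = 7² + 14² − 2·7·14·cos(60°) = 147, so EZ = 7·√3.
Step 2: By the inverse law of cosines on triangle REZ: cos(∠REZ) = (7² + (7·√3)² − 14²) / (2·7·7·√3) = 0/169.74 = 0, so ∠REZ = 90°.

Therefore, the measure of angle ∠REZ = 90°.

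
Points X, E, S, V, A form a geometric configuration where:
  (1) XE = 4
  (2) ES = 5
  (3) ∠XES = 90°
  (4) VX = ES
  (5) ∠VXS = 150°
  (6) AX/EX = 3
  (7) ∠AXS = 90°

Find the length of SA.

From the given relations: AX = 3·EX = 3·4 = 12.
Step 1: By the law of cosines on triangle SEX: SX² = 5² + 4² − 2·5·4·cos(90°) = 41, so SX = √41.
Step 2: By the law of cosines on triangle SXA: SA² = √41² + 12² − 2·√41·12·cos(90°) = 185, so SA = √185.

Therefore, the length of SA = √185.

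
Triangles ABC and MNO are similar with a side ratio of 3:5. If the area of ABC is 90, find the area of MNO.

Area ratio = (3/5)^2 = 9/25. Area of MNO = 90 * 25/9 = 250.

250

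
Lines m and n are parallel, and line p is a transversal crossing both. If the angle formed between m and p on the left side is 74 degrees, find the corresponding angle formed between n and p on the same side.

Corresponding angles are equal: 74 degrees.

74 degrees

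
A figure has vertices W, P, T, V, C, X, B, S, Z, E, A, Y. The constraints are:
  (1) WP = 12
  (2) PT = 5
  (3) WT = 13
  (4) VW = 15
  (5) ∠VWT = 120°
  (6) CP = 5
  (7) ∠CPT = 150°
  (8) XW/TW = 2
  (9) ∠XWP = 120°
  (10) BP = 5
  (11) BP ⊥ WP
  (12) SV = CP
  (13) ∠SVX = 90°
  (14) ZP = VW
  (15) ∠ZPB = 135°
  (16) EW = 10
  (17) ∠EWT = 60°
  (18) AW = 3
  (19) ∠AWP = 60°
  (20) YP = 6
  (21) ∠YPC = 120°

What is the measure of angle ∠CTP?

Step 1: By the law of cosines on triangle TPC: TC² = 5² + 5² − 2·5·5·cos(150°) = 93.3, so TC ≈ 9.66.
Step 2: By the inverse law of cosines on triangle CTP: cos(∠CTP) = (9.66² + 5² − 5²) / (2·9.66·5) = 93.3/96.59 = 0.9659, so ∠CTP = 15°.

Therefore, the measure of angle ∠CTP = 15°.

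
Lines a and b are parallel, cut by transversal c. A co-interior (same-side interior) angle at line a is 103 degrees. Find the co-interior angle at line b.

Co-interior (same-side interior) angles are between the parallel lines on the same side of the transversal.
Unlike corresponding or alternate interior angles, they are supplementary rather than equal.
So the angle = 180 - 103 = 77 degrees.

77 degrees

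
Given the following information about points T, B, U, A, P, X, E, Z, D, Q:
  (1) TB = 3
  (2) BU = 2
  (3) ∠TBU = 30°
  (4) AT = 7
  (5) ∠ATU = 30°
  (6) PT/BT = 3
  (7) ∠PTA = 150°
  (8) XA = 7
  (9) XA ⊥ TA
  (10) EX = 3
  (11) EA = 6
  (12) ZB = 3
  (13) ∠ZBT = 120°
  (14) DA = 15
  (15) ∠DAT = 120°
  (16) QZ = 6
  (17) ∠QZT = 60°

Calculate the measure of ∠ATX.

Step 1: By the law of cosines on triangle TAX: TX² = 7² + 7² − 2·7·7·cos(90°) = 98, so TX = 7·√2.
Step 2: By the inverse law of cosines on triangle ATX: cos(∠ATX) = (7² + (7·√2)² − 7²) / (2·7·7·√2) = 98/138.59 = 0.7071, so ∠ATX = 45°.

Therefore, the measure of angle ∠ATX = 45°.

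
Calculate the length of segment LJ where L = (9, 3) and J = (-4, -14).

d = sqrt((-4 - 9)^2 + (-14 - 3)^2)
d = sqrt(-13^2 + -17^2)
d = sqrt(169 + 289)
d = sqrt(458)

sqrt(458)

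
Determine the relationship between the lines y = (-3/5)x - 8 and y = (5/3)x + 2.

Slope of line 1: m1 = -3/5
Slope of line 2: m2 = 5/3
m1 * m2 = (-3/5) * (5/3) = -1 = -1, so the lines are perpendicular.

Perpendicular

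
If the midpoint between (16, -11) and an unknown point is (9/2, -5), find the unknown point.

Using the midpoint formula: M = ((x1 + x2)/2, (y1 + y2)/2)
We know M = (9/2, -5) and P = (16, -11)
For x: 9/2 = (16 + x2)/2, so x2 = 2*9/2 - 16 = -7
For y: -5 = (-11 + y2)/2, so y2 = 2*-5 - -11 = 1
S = (-7, 1)

(-7, 1)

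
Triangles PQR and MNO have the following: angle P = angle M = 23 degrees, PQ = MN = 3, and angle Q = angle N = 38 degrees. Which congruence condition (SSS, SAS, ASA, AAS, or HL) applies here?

The given information matches ASA: Two pairs of corresponding angles and the included side are equal (Angle-Side-Angle).

ASA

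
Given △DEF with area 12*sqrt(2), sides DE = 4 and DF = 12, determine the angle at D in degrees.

Area = (1/2) * a * b * sin(C)
sin(C) = 2 * Area / (a * b)
sin(C) = 2 * 12*sqrt(2) / (4 * 12)
sin(C) = sqrt(2)/2
C = arcsin(sqrt(2)/2) = 45°
Since sin(180° - C) = sin(C), the obtuse angle 135° gives the same area, so C = 45° or C = 135°.

45° or 135°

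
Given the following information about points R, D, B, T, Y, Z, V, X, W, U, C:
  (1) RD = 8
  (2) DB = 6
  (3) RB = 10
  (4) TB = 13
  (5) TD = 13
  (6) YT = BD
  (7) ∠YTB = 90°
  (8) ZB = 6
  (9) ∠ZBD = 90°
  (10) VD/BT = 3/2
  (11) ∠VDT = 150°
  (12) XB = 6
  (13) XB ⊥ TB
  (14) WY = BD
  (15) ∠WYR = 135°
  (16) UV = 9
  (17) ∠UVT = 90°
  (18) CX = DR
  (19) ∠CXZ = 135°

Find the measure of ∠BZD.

Step 1: By the law of cosines on triangle ZBD: ZD² = 6² + 6² − 2·6·6·cos(90°) = 72, so ZD = 6·√2.
Step 2: By the inverse law of cosines on triangle BZD: cos(∠BZD) = (6² + (6·√2)² − 6²) / (2·6·6·√2) = 72/101.82 = 0.7071, so ∠BZD = 45°.

Therefore, the measure of angle ∠BZD = 45°.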